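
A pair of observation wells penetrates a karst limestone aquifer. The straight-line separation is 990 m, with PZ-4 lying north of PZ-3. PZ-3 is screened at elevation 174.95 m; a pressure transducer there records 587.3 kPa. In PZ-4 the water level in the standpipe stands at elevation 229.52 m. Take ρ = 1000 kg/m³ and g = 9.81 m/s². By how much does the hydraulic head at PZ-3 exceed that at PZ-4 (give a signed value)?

Pressure head at PZ-3: ψ = P/(ρg) = 587.3×1000 / (1000 × 9.81) = 59.87 m.
Total head at PZ-3: h = z + ψ = 174.95 + 59.87 = 234.82 m.
Total head at PZ-4: h = 229.52 m (water level in the piezometer is the total head).
Head difference: h(PZ-3) − h(PZ-4) = 234.82 − 229.52 = 5.30 m.

Δh ≈ 5.30 m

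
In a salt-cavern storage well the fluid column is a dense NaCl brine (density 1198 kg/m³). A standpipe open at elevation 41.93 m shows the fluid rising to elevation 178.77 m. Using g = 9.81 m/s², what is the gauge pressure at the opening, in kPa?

Pressure head ψ = h − z = 178.77 − 41.93 = 136.84 m.
P = ρgψ = 1198 × 9.81 × 136.84 = 1608196 Pa ≈ 1610 kPa.

P ≈ 1610 kPa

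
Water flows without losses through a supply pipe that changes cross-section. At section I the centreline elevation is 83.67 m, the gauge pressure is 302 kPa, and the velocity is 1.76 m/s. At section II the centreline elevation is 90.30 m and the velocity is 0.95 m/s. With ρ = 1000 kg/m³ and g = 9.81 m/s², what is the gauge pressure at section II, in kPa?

Pressure head at I: ψ₁ = P₁/(ρg) = 302×1000 / (1000 × 9.81) = 30.78 m.
Velocity heads: v₁²/2g = 1.76²/19.62 = 0.158 m; v₂²/2g = 0.95²/19.62 = 0.046 m.
Total head H = z₁ + ψ₁ + v₁²/2g = 83.67 + 30.78 + 0.158 = 114.61 m.
ψ₂ = H − z₂ − v₂²/2g = 114.61 − 90.30 − 0.046 = 24.26 m.
P₂ = ρgψ₂ = 1000 × 9.81 × 24.26 ≈ 238 kPa.

P₂ ≈ 238 kPa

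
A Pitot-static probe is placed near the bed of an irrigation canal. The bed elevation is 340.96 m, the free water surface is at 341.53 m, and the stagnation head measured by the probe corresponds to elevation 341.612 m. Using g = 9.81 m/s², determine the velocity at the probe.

Near the bed, under hydrostatic conditions, the piezometric head (z + ψ) equals the free-surface elevation, 341.53 m.
Velocity head = total − piezometric = 341.612 − 341.53 = 0.082 m.
v = √(2g·h_v) = √(2 × 9.81 × 0.082) = 1.27 m/s.

v ≈ 1.27 m/s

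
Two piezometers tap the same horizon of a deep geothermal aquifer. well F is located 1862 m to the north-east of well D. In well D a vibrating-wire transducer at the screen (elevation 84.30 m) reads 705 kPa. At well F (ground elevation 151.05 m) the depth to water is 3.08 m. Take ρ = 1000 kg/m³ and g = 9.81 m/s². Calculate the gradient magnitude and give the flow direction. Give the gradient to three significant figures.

Pressure head at well D: ψ = P/(ρg) = 705×1000 / (1000 × 9.81) = 71.87 m.
Total head at well D: h = z + ψ = 84.30 + 71.87 = 156.17 m.
Total head at well F: h = 151.05 − 3.08 = 147.97 m.
Head difference: h(well D) − h(well F) = 156.17 − 147.97 = 8.20 m.
Hydraulic gradient: i = |Δh| / L = 8.20 / 1862 = 0.00440.
Flow is from higher to lower head: from well D toward well F, i.e. toward the north-east.

i ≈ 0.00440; groundwater flows toward the north-east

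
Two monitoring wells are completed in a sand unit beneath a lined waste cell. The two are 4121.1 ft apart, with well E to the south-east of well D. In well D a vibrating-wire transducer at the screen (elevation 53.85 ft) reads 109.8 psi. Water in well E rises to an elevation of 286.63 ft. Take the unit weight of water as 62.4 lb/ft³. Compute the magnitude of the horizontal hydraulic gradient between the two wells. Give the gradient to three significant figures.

Pressure head at well D: ψ = 144·P/γ = 144 × 109.8 / 62.4 = 253.38 ft.
Total head at well D: h = z + ψ = 53.85 + 253.38 = 307.23 ft.
Total head at well E: h = 286.63 ft (water level in the piezometer is the total head).
Head difference: h(well D) − h(well E) = 307.23 − 286.63 = 20.60 ft.
Hydraulic gradient: i = |Δh| / L = 20.60 / 4121.1 = 0.00500.

i ≈ 0.00500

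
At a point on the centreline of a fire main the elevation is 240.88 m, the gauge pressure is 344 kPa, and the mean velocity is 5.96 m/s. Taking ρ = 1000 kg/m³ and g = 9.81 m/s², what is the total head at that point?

h ≈ 277.76 m

Pressure head ψ = P/(ρg) = 344×1000 / (1000 × 9.81) = 35.07 m.
Velocity head = v²/(2g) = 5.96² / (2 × 9.81) = 1.810 m.
h = z + ψ + v²/(2g) = 240.88 + 35.07 + 1.810 = 277.76 m.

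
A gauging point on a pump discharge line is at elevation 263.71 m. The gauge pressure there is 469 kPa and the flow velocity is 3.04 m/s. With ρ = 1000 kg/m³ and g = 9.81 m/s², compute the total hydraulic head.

h ≈ 311.99 m

Pressure head ψ = P/(ρg) = 469×1000 / (1000 × 9.81) = 47.81 m.
Velocity head = v²/(2g) = 3.04² / (2 × 9.81) = 0.471 m.
h = z + ψ + v²/(2g) = 263.71 + 47.81 + 0.471 = 311.99 m.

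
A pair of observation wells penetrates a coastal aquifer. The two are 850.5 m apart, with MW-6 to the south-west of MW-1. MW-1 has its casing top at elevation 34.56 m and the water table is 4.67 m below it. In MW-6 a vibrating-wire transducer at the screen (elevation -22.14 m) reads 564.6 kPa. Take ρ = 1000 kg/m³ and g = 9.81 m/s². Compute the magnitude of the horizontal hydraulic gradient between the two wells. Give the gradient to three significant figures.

Total head at MW-1: h = 34.56 − 4.67 = 29.89 m.
Pressure head at MW-6: ψ = P/(ρg) = 564.6×1000 / (1000 × 9.81) = 57.55 m.
Total head at MW-6: h = z + ψ = -22.14 + 57.55 = 35.41 m.
Head difference: h(MW-1) − h(MW-6) = 29.89 − 35.41 = -5.52 m.
Hydraulic gradient: i = |Δh| / L = 5.52 / 850.5 = 0.00649.

i ≈ 0.00649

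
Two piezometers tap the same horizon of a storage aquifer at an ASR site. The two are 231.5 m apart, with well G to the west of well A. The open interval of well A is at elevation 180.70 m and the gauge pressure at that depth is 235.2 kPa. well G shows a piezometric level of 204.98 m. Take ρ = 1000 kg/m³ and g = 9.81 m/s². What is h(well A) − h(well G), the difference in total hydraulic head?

Pressure head at well A: ψ = P/(ρg) = 235.2×1000 / (1000 × 9.81) = 23.98 m.
Total head at well A: h = z + ψ = 180.70 + 23.98 = 204.68 m.
Total head at well G: h = 204.98 m (water level in the piezometer is the total head).
Head difference: h(well A) − h(well G) = 204.68 − 204.98 = -0.30 m.

Δh ≈ -0.30 m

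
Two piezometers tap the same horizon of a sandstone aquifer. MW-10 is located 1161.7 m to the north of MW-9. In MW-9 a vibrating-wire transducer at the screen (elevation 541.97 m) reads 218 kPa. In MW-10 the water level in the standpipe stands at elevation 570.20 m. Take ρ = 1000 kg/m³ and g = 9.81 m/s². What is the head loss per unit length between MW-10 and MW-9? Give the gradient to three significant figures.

Pressure head at MW-9: ψ = P/(ρg) = 218×1000 / (1000 × 9.81) = 22.22 m.
Total head at MW-9: h = z + ψ = 541.97 + 22.22 = 564.19 m.
Total head at MW-10: h = 570.20 m (water level in the piezometer is the total head).
Head difference: h(MW-9) − h(MW-10) = 564.19 − 570.20 = -6.01 m.
Hydraulic gradient: i = |Δh| / L = 6.01 / 1161.7 = 0.00517.

i ≈ 0.00517 m/m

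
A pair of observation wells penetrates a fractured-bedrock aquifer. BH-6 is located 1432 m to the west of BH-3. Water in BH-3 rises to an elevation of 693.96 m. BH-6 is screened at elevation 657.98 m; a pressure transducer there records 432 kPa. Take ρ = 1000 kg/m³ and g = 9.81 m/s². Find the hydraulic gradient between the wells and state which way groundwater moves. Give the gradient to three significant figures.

i ≈ 0.00563; groundwater flows toward the east

Total head at BH-3: h = 693.96 m (water level in the piezometer is the total head).
Pressure head at BH-6: ψ = P/(ρg) = 432×1000 / (1000 × 9.81) = 44.04 m.
Total head at BH-6: h = z + ψ = 657.98 + 44.04 = 702.02 m.
Head difference: h(BH-3) − h(BH-6) = 693.96 − 702.02 = -8.06 m.
Hydraulic gradient: i = |Δh| / L = 8.06 / 1432 = 0.00563.
Flow is from higher to lower head: from BH-6 toward BH-3, i.e. toward the east.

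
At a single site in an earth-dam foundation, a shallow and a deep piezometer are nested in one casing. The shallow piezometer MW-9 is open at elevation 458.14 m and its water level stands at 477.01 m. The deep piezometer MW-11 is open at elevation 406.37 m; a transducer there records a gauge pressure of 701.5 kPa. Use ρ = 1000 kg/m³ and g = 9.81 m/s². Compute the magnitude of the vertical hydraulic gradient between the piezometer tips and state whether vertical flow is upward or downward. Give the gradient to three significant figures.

Total head at MW-9: h = 477.01 m (water level in the standpipe).
Pressure head at MW-11: ψ = P/(ρg) = 701.5×1000 / (1000 × 9.81) = 71.51 m.
Total head at MW-11: h = z + ψ = 406.37 + 71.51 = 477.88 m.
Δh = h(MW-9) − h(MW-11) = 477.01 − 477.88 = -0.87 m.
Vertical separation Δz = 458.14 − 406.37 = 51.77 m.
|i_v| = |Δh| / Δz = 0.87 / 51.77 = 0.0168.
Head is higher in the deep piezometer, so vertical flow is upward (discharge condition).

|i_v| ≈ 0.0168; vertical flow is upward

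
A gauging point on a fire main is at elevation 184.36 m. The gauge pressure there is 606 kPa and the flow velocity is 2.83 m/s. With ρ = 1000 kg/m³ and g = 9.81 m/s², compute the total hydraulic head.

Pressure head ψ = P/(ρg) = 606×1000 / (1000 × 9.81) = 61.77 m.
Velocity head = v²/(2g) = 2.83² / (2 × 9.81) = 0.408 m.
h = z + ψ + v²/(2g) = 184.36 + 61.77 + 0.408 = 246.54 m.

h ≈ 246.54 m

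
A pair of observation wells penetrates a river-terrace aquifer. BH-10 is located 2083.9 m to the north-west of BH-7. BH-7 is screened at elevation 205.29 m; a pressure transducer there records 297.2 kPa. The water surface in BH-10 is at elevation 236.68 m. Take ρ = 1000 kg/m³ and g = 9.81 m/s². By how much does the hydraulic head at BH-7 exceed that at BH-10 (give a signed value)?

Δh ≈ -1.09 m

Pressure head at BH-7: ψ = P/(ρg) = 297.2×1000 / (1000 × 9.81) = 30.30 m.
Total head at BH-7: h = z + ψ = 205.29 + 30.30 = 235.59 m.
Total head at BH-10: h = 236.68 m (water level in the piezometer is the total head).
Head difference: h(BH-7) − h(BH-10) = 235.59 − 236.68 = -1.09 m.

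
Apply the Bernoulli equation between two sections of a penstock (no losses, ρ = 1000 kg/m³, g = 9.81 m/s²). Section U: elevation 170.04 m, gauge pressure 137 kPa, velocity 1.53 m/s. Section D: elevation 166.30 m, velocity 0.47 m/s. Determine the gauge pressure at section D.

Pressure head at U: ψ₁ = P₁/(ρg) = 137×1000 / (1000 × 9.81) = 13.97 m.
Velocity heads: v₁²/2g = 1.53²/19.62 = 0.119 m; v₂²/2g = 0.47²/19.62 = 0.011 m.
Total head H = z₁ + ψ₁ + v₁²/2g = 170.04 + 13.97 + 0.119 = 184.13 m.
ψ₂ = H − z₂ − v₂²/2g = 184.13 − 166.30 − 0.011 = 17.82 m.
P₂ = ρgψ₂ = 1000 × 9.81 × 17.82 ≈ 175 kPa.

P₂ ≈ 175 kPa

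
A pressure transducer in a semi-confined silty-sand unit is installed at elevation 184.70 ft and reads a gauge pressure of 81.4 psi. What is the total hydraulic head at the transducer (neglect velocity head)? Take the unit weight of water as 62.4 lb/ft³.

h ≈ 372.55 ft

ψ = 144·P/γ = 144 × 81.4 / 62.4 = 187.85 ft.
h = z + ψ = 184.70 + 187.85 = 372.55 ft.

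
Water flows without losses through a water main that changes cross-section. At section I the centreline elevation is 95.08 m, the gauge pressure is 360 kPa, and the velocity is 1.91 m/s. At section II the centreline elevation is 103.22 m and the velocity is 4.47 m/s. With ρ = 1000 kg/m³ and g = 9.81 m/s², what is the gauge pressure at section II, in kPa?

P₂ ≈ 272 kPa

Pressure head at I: ψ₁ = P₁/(ρg) = 360×1000 / (1000 × 9.81) = 36.70 m.
Velocity heads: v₁²/2g = 1.91²/19.62 = 0.186 m; v₂²/2g = 4.47²/19.62 = 1.018 m.
Total head H = z₁ + ψ₁ + v₁²/2g = 95.08 + 36.70 + 0.186 = 131.97 m.
ψ₂ = H − z₂ − v₂²/2g = 131.97 − 103.22 − 1.018 = 27.73 m.
P₂ = ρgψ₂ = 1000 × 9.81 × 27.73 ≈ 272 kPa.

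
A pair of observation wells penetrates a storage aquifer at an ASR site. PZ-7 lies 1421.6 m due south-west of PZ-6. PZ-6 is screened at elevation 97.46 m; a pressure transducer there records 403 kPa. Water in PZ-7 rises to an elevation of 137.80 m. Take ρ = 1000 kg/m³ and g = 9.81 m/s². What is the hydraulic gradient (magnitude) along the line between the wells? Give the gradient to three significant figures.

Pressure head at PZ-6: ψ = P/(ρg) = 403×1000 / (1000 × 9.81) = 41.08 m.
Total head at PZ-6: h = z + ψ = 97.46 + 41.08 = 138.54 m.
Total head at PZ-7: h = 137.80 m (water level in the piezometer is the total head).
Head difference: h(PZ-6) − h(PZ-7) = 138.54 − 137.80 = 0.74 m.
Hydraulic gradient: i = |Δh| / L = 0.74 / 1421.6 = 0.000521.

i ≈ 0.000521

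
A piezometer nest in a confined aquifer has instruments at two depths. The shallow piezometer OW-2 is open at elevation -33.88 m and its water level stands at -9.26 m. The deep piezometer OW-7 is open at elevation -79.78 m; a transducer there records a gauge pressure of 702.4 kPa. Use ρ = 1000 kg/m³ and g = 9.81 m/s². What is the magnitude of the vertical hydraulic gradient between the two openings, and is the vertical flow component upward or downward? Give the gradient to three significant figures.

Total head at OW-2: h = -9.26 m (water level in the standpipe).
Pressure head at OW-7: ψ = P/(ρg) = 702.4×1000 / (1000 × 9.81) = 71.60 m.
Total head at OW-7: h = z + ψ = -79.78 + 71.60 = -8.18 m.
Δh = h(OW-2) − h(OW-7) = -9.26 − (-8.18) = -1.08 m.
Vertical separation Δz = -33.88 − (-79.78) = 45.90 m.
|i_v| = |Δh| / Δz = 1.08 / 45.90 = 0.0235.
Head is higher in the deep piezometer, so vertical flow is upward (discharge condition).

|i_v| ≈ 0.0235; vertical flow is upward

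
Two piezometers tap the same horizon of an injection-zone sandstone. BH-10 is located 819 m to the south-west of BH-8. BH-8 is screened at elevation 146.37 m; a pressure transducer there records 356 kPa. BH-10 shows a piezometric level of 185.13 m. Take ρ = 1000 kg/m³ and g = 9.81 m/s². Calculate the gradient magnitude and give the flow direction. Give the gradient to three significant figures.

i ≈ 0.00302; groundwater flows toward the north-east

Pressure head at BH-8: ψ = P/(ρg) = 356×1000 / (1000 × 9.81) = 36.29 m.
Total head at BH-8: h = z + ψ = 146.37 + 36.29 = 182.66 m.
Total head at BH-10: h = 185.13 m (water level in the piezometer is the total head).
Head difference: h(BH-8) − h(BH-10) = 182.66 − 185.13 = -2.47 m.
Hydraulic gradient: i = |Δh| / L = 2.47 / 819 = 0.00302.
Flow is from higher to lower head: from BH-10 toward BH-8, i.e. toward the north-east.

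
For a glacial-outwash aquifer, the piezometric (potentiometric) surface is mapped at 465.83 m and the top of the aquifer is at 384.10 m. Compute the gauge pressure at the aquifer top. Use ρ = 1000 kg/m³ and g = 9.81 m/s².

Pressure head at the aquifer top: ψ = h − z = 465.83 − 384.10 = 81.73 m.
P = ρgψ = 1000 × 9.81 × 81.73 = 801771 Pa ≈ 802 kPa.

P ≈ 802 kPa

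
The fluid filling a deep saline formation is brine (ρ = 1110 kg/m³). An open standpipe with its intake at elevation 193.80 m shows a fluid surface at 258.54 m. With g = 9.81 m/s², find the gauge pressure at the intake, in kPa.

P ≈ 705 kPa

Pressure head ψ = h − z = 258.54 − 193.80 = 64.74 m.
P = ρgψ = 1110 × 9.81 × 64.74 = 704960 Pa ≈ 705 kPa.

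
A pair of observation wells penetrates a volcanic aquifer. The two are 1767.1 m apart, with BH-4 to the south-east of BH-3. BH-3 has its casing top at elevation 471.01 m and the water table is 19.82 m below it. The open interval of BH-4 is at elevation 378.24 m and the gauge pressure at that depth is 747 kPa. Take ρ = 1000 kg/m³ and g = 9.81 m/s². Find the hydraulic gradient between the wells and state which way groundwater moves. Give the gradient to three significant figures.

Total head at BH-3: h = 471.01 − 19.82 = 451.19 m.
Pressure head at BH-4: ψ = P/(ρg) = 747×1000 / (1000 × 9.81) = 76.15 m.
Total head at BH-4: h = z + ψ = 378.24 + 76.15 = 454.39 m.
Head difference: h(BH-3) − h(BH-4) = 451.19 − 454.39 = -3.20 m.
Hydraulic gradient: i = |Δh| / L = 3.20 / 1767.1 = 0.00181.
Flow is from higher to lower head: from BH-4 toward BH-3, i.e. toward the north-west.

i ≈ 0.00181; groundwater flows toward the north-west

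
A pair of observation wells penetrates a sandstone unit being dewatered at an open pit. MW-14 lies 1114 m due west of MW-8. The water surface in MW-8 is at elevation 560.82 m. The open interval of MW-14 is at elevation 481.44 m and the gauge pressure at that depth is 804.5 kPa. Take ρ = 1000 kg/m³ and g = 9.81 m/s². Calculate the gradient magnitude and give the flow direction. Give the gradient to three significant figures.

i ≈ 0.00236; groundwater flows toward the east

Total head at MW-8: h = 560.82 m (water level in the piezometer is the total head).
Pressure head at MW-14: ψ = P/(ρg) = 804.5×1000 / (1000 × 9.81) = 82.01 m.
Total head at MW-14: h = z + ψ = 481.44 + 82.01 = 563.45 m.
Head difference: h(MW-8) − h(MW-14) = 560.82 − 563.45 = -2.63 m.
Hydraulic gradient: i = |Δh| / L = 2.63 / 1114 = 0.00236.
Flow is from higher to lower head: from MW-14 toward MW-8, i.e. toward the east.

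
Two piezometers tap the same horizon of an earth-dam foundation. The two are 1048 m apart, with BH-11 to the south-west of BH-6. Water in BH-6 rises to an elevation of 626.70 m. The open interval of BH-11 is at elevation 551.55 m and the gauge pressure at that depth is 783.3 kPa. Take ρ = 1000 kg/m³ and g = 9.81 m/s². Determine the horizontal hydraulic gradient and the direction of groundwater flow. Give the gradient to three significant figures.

i ≈ 0.00448; groundwater flows toward the north-east

Total head at BH-6: h = 626.70 m (water level in the piezometer is the total head).
Pressure head at BH-11: ψ = P/(ρg) = 783.3×1000 / (1000 × 9.81) = 79.85 m.
Total head at BH-11: h = z + ψ = 551.55 + 79.85 = 631.40 m.
Head difference: h(BH-6) − h(BH-11) = 626.70 − 631.40 = -4.70 m.
Hydraulic gradient: i = |Δh| / L = 4.70 / 1048 = 0.00448.
Flow is from higher to lower head: from BH-11 toward BH-6, i.e. toward the north-east.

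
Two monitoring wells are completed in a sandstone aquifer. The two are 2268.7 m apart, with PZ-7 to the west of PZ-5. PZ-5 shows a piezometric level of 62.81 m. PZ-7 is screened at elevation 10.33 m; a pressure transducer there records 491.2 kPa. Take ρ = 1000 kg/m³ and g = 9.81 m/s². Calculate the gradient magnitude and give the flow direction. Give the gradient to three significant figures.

Total head at PZ-5: h = 62.81 m (water level in the piezometer is the total head).
Pressure head at PZ-7: ψ = P/(ρg) = 491.2×1000 / (1000 × 9.81) = 50.07 m.
Total head at PZ-7: h = z + ψ = 10.33 + 50.07 = 60.40 m.
Head difference: h(PZ-5) − h(PZ-7) = 62.81 − 60.40 = 2.41 m.
Hydraulic gradient: i = |Δh| / L = 2.41 / 2268.7 = 0.00106.
Flow is from higher to lower head: from PZ-5 toward PZ-7, i.e. toward the west.

i ≈ 0.00106; groundwater flows toward the west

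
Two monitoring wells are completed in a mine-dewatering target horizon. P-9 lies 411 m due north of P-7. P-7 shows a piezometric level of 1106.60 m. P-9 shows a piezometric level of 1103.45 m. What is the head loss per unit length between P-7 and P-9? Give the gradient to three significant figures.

i ≈ 0.00766 m/m

Total head at P-7: h = 1106.60 m (water level in the piezometer is the total head).
Total head at P-9: h = 1103.45 m (water level in the piezometer is the total head).
Head difference: h(P-7) − h(P-9) = 1106.60 − 1103.45 = 3.15 m.
Hydraulic gradient: i = |Δh| / L = 3.15 / 411 = 0.00766.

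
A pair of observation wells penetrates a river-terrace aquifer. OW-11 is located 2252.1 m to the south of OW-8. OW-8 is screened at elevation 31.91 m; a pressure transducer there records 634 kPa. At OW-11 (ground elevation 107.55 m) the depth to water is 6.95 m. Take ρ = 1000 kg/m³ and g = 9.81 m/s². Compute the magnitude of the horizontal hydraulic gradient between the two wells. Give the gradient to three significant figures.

Pressure head at OW-8: ψ = P/(ρg) = 634×1000 / (1000 × 9.81) = 64.63 m.
Total head at OW-8: h = z + ψ = 31.91 + 64.63 = 96.54 m.
Total head at OW-11: h = 107.55 − 6.95 = 100.60 m.
Head difference: h(OW-8) − h(OW-11) = 96.54 − 100.60 = -4.06 m.
Hydraulic gradient: i = |Δh| / L = 4.06 / 2252.1 = 0.00180.

i ≈ 0.00180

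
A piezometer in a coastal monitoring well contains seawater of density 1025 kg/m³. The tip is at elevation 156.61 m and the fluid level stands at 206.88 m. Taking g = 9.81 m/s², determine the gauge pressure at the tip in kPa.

P ≈ 505 kPa

Pressure head ψ = h − z = 206.88 − 156.61 = 50.27 m.
P = ρgψ = 1025 × 9.81 × 50.27 = 505477 Pa ≈ 505 kPa.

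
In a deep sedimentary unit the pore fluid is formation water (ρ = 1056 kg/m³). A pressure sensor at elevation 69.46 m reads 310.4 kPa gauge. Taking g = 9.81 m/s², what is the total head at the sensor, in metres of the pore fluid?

ψ = P/(ρg) = 310.4×1000 / (1056 × 9.81) = 29.96 m.
h = z + ψ = 69.46 + 29.96 = 99.42 m.

h ≈ 99.42 m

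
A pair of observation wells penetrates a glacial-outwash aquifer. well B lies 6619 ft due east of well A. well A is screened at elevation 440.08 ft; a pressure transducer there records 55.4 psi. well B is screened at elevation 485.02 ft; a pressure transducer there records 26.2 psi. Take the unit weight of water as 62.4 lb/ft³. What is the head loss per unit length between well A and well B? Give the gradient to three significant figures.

Pressure head at well A: ψ = 144·P/γ = 144 × 55.4 / 62.4 = 127.85 ft.
Total head at well A: h = z + ψ = 440.08 + 127.85 = 567.93 ft.
Pressure head at well B: ψ = 144·P/γ = 144 × 26.2 / 62.4 = 60.46 ft.
Total head at well B: h = z + ψ = 485.02 + 60.46 = 545.48 ft.
Head difference: h(well A) − h(well B) = 567.93 − 545.48 = 22.45 ft.
Hydraulic gradient: i = |Δh| / L = 22.45 / 6619 = 0.00339.

i ≈ 0.00339 ft/ft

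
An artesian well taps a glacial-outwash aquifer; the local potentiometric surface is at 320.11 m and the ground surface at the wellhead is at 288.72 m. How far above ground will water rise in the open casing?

Water rises to the potentiometric surface, so the rise above ground = 320.11 − 288.72 = 31.39 m.

≈ 31.39 m above ground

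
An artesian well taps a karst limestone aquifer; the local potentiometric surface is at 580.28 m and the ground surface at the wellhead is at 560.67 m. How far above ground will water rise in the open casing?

≈ 19.61 m above ground

Water rises to the potentiometric surface, so the rise above ground = 580.28 − 560.67 = 19.61 m.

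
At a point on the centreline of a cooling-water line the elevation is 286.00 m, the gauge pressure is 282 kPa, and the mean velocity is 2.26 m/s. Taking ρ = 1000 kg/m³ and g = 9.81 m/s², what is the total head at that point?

Pressure head ψ = P/(ρg) = 282×1000 / (1000 × 9.81) = 28.75 m.
Velocity head = v²/(2g) = 2.26² / (2 × 9.81) = 0.260 m.
h = z + ψ + v²/(2g) = 286.00 + 28.75 + 0.260 = 315.01 m.

h ≈ 315.01 m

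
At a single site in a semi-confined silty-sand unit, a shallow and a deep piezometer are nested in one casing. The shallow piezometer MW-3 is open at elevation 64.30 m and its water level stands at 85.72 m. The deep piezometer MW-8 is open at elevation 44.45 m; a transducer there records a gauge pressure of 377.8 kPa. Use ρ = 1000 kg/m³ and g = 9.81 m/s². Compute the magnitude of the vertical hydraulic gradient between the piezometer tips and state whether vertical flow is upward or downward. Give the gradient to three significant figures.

|i_v| ≈ 0.139; vertical flow is downward

Total head at MW-3: h = 85.72 m (water level in the standpipe).
Pressure head at MW-8: ψ = P/(ρg) = 377.8×1000 / (1000 × 9.81) = 38.51 m.
Total head at MW-8: h = z + ψ = 44.45 + 38.51 = 82.96 m.
Δh = h(MW-3) − h(MW-8) = 85.72 − 82.96 = 2.76 m.
Vertical separation Δz = 64.30 − 44.45 = 19.85 m.
|i_v| = |Δh| / Δz = 2.76 / 19.85 = 0.139.
Head is higher in the shallow piezometer, so vertical flow is downward (recharge condition).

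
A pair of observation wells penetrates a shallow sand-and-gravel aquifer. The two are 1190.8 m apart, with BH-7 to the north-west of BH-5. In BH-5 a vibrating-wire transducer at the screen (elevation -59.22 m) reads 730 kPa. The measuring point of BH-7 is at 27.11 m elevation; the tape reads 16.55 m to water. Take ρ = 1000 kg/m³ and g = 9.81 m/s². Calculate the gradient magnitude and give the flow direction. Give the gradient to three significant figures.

Pressure head at BH-5: ψ = P/(ρg) = 730×1000 / (1000 × 9.81) = 74.41 m.
Total head at BH-5: h = z + ψ = -59.22 + 74.41 = 15.19 m.
Total head at BH-7: h = 27.11 − 16.55 = 10.56 m.
Head difference: h(BH-5) − h(BH-7) = 15.19 − 10.56 = 4.63 m.
Hydraulic gradient: i = |Δh| / L = 4.63 / 1190.8 = 0.00389.
Flow is from higher to lower head: from BH-5 toward BH-7, i.e. toward the north-west.

i ≈ 0.00389; groundwater flows toward the north-west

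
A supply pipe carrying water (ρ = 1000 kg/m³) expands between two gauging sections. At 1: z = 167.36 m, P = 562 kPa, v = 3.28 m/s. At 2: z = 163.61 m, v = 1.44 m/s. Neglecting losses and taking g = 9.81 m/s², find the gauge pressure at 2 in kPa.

Pressure head at 1: ψ₁ = P₁/(ρg) = 562×1000 / (1000 × 9.81) = 57.29 m.
Velocity heads: v₁²/2g = 3.28²/19.62 = 0.548 m; v₂²/2g = 1.44²/19.62 = 0.106 m.
Total head H = z₁ + ψ₁ + v₁²/2g = 167.36 + 57.29 + 0.548 = 225.20 m.
ψ₂ = H − z₂ − v₂²/2g = 225.20 − 163.61 − 0.106 = 61.48 m.
P₂ = ρgψ₂ = 1000 × 9.81 × 61.48 ≈ 603 kPa.

P₂ ≈ 603 kPa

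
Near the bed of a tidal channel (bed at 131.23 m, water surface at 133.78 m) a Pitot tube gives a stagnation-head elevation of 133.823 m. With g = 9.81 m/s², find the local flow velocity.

Near the bed, under hydrostatic conditions, the piezometric head (z + ψ) equals the free-surface elevation, 133.78 m.
Velocity head = total − piezometric = 133.823 − 133.78 = 0.043 m.
v = √(2g·h_v) = √(2 × 9.81 × 0.043) = 0.919 m/s.

v ≈ 0.919 m/s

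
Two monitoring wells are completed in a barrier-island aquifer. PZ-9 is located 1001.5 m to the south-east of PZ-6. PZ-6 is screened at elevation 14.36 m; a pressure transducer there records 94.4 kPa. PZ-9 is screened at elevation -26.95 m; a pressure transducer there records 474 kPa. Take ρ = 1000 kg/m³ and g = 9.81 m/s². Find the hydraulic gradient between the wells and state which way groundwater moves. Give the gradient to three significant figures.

Pressure head at PZ-6: ψ = P/(ρg) = 94.4×1000 / (1000 × 9.81) = 9.62 m.
Total head at PZ-6: h = z + ψ = 14.36 + 9.62 = 23.98 m.
Pressure head at PZ-9: ψ = P/(ρg) = 474×1000 / (1000 × 9.81) = 48.32 m.
Total head at PZ-9: h = z + ψ = -26.95 + 48.32 = 21.37 m.
Head difference: h(PZ-6) − h(PZ-9) = 23.98 − 21.37 = 2.61 m.
Hydraulic gradient: i = |Δh| / L = 2.61 / 1001.5 = 0.00261.
Flow is from higher to lower head: from PZ-6 toward PZ-9, i.e. toward the south-east.

i ≈ 0.00261; groundwater flows toward the south-east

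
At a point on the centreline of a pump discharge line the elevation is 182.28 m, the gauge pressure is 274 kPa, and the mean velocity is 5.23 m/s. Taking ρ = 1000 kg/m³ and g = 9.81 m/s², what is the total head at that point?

h ≈ 211.60 m

Pressure head ψ = P/(ρg) = 274×1000 / (1000 × 9.81) = 27.93 m.
Velocity head = v²/(2g) = 5.23² / (2 × 9.81) = 1.394 m.
h = z + ψ + v²/(2g) = 182.28 + 27.93 + 1.394 = 211.60 m.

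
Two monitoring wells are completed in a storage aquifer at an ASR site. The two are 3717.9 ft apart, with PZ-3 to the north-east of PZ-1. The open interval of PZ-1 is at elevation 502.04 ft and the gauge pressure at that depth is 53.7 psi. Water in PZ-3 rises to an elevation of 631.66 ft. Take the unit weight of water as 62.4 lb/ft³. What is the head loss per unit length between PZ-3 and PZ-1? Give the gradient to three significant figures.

Pressure head at PZ-1: ψ = 144·P/γ = 144 × 53.7 / 62.4 = 123.92 ft.
Total head at PZ-1: h = z + ψ = 502.04 + 123.92 = 625.96 ft.
Total head at PZ-3: h = 631.66 ft (water level in the piezometer is the total head).
Head difference: h(PZ-1) − h(PZ-3) = 625.96 − 631.66 = -5.70 ft.
Hydraulic gradient: i = |Δh| / L = 5.70 / 3717.9 = 0.00153.

i ≈ 0.00153 ft/ft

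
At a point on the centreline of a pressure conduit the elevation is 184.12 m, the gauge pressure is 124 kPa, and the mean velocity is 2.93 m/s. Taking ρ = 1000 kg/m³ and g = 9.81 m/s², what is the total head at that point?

Pressure head ψ = P/(ρg) = 124×1000 / (1000 × 9.81) = 12.64 m.
Velocity head = v²/(2g) = 2.93² / (2 × 9.81) = 0.438 m.
h = z + ψ + v²/(2g) = 184.12 + 12.64 + 0.438 = 197.20 m.

h ≈ 197.20 m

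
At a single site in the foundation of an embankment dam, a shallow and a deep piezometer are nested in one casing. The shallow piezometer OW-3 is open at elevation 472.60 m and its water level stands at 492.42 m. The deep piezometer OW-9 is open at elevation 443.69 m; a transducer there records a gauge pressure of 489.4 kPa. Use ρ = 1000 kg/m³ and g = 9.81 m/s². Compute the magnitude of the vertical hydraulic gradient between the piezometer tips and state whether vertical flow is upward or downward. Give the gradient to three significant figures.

Total head at OW-3: h = 492.42 m (water level in the standpipe).
Pressure head at OW-9: ψ = P/(ρg) = 489.4×1000 / (1000 × 9.81) = 49.89 m.
Total head at OW-9: h = z + ψ = 443.69 + 49.89 = 493.58 m.
Δh = h(OW-3) − h(OW-9) = 492.42 − 493.58 = -1.16 m.
Vertical separation Δz = 472.60 − 443.69 = 28.91 m.
|i_v| = |Δh| / Δz = 1.16 / 28.91 = 0.0401.
Head is higher in the deep piezometer, so vertical flow is upward (discharge condition).

|i_v| ≈ 0.0401; vertical flow is upward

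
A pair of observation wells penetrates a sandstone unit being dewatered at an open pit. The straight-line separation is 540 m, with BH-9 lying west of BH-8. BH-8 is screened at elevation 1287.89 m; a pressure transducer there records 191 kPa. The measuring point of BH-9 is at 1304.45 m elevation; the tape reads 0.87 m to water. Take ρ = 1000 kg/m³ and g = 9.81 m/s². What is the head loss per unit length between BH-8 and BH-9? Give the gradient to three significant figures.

Pressure head at BH-8: ψ = P/(ρg) = 191×1000 / (1000 × 9.81) = 19.47 m.
Total head at BH-8: h = z + ψ = 1287.89 + 19.47 = 1307.36 m.
Total head at BH-9: h = 1304.45 − 0.87 = 1303.58 m.
Head difference: h(BH-8) − h(BH-9) = 1307.36 − 1303.58 = 3.78 m.
Hydraulic gradient: i = |Δh| / L = 3.78 / 540 = 0.00700.

i ≈ 0.00700 m/m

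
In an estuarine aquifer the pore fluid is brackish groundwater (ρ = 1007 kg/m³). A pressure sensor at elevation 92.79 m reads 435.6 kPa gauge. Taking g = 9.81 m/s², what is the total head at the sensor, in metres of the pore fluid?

h ≈ 136.89 m

ψ = P/(ρg) = 435.6×1000 / (1007 × 9.81) = 44.10 m.
h = z + ψ = 92.79 + 44.10 = 136.89 m.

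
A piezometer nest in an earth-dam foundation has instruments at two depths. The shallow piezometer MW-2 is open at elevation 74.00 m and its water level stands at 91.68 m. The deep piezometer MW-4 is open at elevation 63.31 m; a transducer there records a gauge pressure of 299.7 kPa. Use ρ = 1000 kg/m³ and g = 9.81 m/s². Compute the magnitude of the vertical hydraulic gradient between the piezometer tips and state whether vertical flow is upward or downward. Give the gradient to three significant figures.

|i_v| ≈ 0.204; vertical flow is upward

Total head at MW-2: h = 91.68 m (water level in the standpipe).
Pressure head at MW-4: ψ = P/(ρg) = 299.7×1000 / (1000 × 9.81) = 30.55 m.
Total head at MW-4: h = z + ψ = 63.31 + 30.55 = 93.86 m.
Δh = h(MW-2) − h(MW-4) = 91.68 − 93.86 = -2.18 m.
Vertical separation Δz = 74.00 − 63.31 = 10.69 m.
|i_v| = |Δh| / Δz = 2.18 / 10.69 = 0.204.
Head is higher in the deep piezometer, so vertical flow is upward (discharge condition).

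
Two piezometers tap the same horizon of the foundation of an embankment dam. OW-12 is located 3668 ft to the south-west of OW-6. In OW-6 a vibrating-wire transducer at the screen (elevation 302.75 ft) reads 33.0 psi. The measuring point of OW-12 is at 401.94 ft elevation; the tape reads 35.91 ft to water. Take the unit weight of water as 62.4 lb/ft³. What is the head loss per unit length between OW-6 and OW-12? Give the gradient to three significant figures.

Pressure head at OW-6: ψ = 144·P/γ = 144 × 33.0 / 62.4 = 76.15 ft.
Total head at OW-6: h = z + ψ = 302.75 + 76.15 = 378.90 ft.
Total head at OW-12: h = 401.94 − 35.91 = 366.03 ft.
Head difference: h(OW-6) − h(OW-12) = 378.90 − 366.03 = 12.87 ft.
Hydraulic gradient: i = |Δh| / L = 12.87 / 3668 = 0.00351.

i ≈ 0.00351 ft/ft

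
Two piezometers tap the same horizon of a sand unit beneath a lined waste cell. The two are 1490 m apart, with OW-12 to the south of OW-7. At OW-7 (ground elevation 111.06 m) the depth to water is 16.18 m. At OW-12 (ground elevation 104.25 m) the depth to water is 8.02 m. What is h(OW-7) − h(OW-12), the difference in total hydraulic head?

Δh ≈ -1.35 m

Total head at OW-7: h = 111.06 − 16.18 = 94.88 m.
Total head at OW-12: h = 104.25 − 8.02 = 96.23 m.
Head difference: h(OW-7) − h(OW-12) = 94.88 − 96.23 = -1.35 m.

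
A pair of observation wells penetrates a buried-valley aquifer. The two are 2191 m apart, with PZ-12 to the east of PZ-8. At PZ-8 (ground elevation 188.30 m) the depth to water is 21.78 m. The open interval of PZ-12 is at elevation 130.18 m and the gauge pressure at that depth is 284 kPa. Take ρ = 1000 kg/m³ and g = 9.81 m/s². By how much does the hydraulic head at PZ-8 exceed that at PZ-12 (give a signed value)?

Total head at PZ-8: h = 188.30 − 21.78 = 166.52 m.
Pressure head at PZ-12: ψ = P/(ρg) = 284×1000 / (1000 × 9.81) = 28.95 m.
Total head at PZ-12: h = z + ψ = 130.18 + 28.95 = 159.13 m.
Head difference: h(PZ-8) − h(PZ-12) = 166.52 − 159.13 = 7.39 m.

Δh ≈ 7.39 m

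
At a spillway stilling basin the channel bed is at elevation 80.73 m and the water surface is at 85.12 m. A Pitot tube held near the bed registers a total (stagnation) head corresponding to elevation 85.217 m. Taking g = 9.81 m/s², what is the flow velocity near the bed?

Near the bed, under hydrostatic conditions, the piezometric head (z + ψ) equals the free-surface elevation, 85.12 m.
Velocity head = total − piezometric = 85.217 − 85.12 = 0.097 m.
v = √(2g·h_v) = √(2 × 9.81 × 0.097) = 1.38 m/s.

v ≈ 1.38 m/s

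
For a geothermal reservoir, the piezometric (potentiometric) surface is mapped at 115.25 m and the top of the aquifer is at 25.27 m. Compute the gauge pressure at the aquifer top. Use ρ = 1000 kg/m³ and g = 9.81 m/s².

P ≈ 883 kPa

Pressure head at the aquifer top: ψ = h − z = 115.25 − 25.27 = 89.98 m.
P = ρgψ = 1000 × 9.81 × 89.98 = 882704 Pa ≈ 883 kPa.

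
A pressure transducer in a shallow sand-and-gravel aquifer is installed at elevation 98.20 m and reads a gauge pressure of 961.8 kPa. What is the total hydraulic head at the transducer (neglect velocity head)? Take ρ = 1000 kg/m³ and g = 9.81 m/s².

ψ = P/(ρg) = 961.8×1000 / (1000 × 9.81) = 98.04 m.
h = z + ψ = 98.20 + 98.04 = 196.24 m.

h ≈ 196.24 m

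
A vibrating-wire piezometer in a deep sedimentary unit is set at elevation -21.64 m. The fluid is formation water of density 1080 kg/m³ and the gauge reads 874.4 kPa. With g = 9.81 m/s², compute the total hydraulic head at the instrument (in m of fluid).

ψ = P/(ρg) = 874.4×1000 / (1080 × 9.81) = 82.53 m.
h = z + ψ = -21.64 + 82.53 = 60.89 m.

h ≈ 60.89 m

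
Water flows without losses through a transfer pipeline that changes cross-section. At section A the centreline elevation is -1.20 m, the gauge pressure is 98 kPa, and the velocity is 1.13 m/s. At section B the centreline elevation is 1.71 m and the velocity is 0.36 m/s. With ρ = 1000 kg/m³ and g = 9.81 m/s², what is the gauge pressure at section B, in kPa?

P₂ ≈ 70.0 kPa

Pressure head at A: ψ₁ = P₁/(ρg) = 98×1000 / (1000 × 9.81) = 9.99 m.
Velocity heads: v₁²/2g = 1.13²/19.62 = 0.065 m; v₂²/2g = 0.36²/19.62 = 0.007 m.
Total head H = z₁ + ψ₁ + v₁²/2g = -1.20 + 9.99 + 0.065 = 8.86 m.
ψ₂ = H − z₂ − v₂²/2g = 8.86 − 1.71 − 0.007 = 7.14 m.
P₂ = ρgψ₂ = 1000 × 9.81 × 7.14 ≈ 70.0 kPa.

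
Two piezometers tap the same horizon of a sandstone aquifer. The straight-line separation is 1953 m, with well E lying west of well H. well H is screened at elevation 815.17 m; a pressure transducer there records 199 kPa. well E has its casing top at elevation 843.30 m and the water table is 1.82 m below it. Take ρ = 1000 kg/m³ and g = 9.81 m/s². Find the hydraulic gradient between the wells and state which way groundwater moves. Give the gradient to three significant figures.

Pressure head at well H: ψ = P/(ρg) = 199×1000 / (1000 × 9.81) = 20.29 m.
Total head at well H: h = z + ψ = 815.17 + 20.29 = 835.46 m.
Total head at well E: h = 843.30 − 1.82 = 841.48 m.
Head difference: h(well H) − h(well E) = 835.46 − 841.48 = -6.02 m.
Hydraulic gradient: i = |Δh| / L = 6.02 / 1953 = 0.00308.
Flow is from higher to lower head: from well E toward well H, i.e. toward the east.

i ≈ 0.00308; groundwater flows toward the east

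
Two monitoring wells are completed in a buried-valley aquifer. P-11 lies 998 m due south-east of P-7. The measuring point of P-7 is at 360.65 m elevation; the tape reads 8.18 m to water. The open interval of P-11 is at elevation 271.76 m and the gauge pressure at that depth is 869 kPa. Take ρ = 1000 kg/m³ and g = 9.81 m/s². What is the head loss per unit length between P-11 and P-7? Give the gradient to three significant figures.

i ≈ 0.00789 m/m

Total head at P-7: h = 360.65 − 8.18 = 352.47 m.
Pressure head at P-11: ψ = P/(ρg) = 869×1000 / (1000 × 9.81) = 88.58 m.
Total head at P-11: h = z + ψ = 271.76 + 88.58 = 360.34 m.
Head difference: h(P-7) − h(P-11) = 352.47 − 360.34 = -7.87 m.
Hydraulic gradient: i = |Δh| / L = 7.87 / 998 = 0.00789.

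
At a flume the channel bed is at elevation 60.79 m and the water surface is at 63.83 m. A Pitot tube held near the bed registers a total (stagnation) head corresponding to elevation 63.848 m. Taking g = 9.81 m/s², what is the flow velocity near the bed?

v ≈ 0.594 m/s

Near the bed, under hydrostatic conditions, the piezometric head (z + ψ) equals the free-surface elevation, 63.83 m.
Velocity head = total − piezometric = 63.848 − 63.83 = 0.018 m.
v = √(2g·h_v) = √(2 × 9.81 × 0.018) = 0.594 m/s.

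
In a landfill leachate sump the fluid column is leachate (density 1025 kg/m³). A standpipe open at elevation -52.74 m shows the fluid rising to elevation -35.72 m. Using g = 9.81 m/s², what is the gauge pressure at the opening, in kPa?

P ≈ 171 kPa

Pressure head ψ = h − z = -35.72 − (-52.74) = 17.02 m.
P = ρgψ = 1025 × 9.81 × 17.02 = 171140 Pa ≈ 171 kPa.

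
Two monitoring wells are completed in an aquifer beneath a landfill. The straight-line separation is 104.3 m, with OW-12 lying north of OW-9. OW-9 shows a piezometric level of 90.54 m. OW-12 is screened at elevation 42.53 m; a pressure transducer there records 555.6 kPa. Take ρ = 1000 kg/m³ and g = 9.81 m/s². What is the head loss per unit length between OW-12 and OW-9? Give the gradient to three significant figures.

Total head at OW-9: h = 90.54 m (water level in the piezometer is the total head).
Pressure head at OW-12: ψ = P/(ρg) = 555.6×1000 / (1000 × 9.81) = 56.64 m.
Total head at OW-12: h = z + ψ = 42.53 + 56.64 = 99.17 m.
Head difference: h(OW-9) − h(OW-12) = 90.54 − 99.17 = -8.63 m.
Hydraulic gradient: i = |Δh| / L = 8.63 / 104.3 = 0.0827.

i ≈ 0.0827 m/m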